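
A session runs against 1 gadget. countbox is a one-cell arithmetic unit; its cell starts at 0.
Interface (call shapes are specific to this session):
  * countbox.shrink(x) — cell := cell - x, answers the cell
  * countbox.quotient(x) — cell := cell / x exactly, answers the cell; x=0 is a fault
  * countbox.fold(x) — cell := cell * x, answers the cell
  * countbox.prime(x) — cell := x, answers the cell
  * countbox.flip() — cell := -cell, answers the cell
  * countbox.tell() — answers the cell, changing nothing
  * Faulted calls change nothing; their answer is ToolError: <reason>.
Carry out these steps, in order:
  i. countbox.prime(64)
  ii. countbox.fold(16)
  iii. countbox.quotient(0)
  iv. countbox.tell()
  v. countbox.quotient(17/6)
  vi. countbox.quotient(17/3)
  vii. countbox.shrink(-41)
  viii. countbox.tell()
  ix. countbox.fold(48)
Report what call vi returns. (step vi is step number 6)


Answer: 18432/289

Derivation:
Then countbox.prime(x→64), → 64.
Calling countbox.fold(x→16), and get 1024.
Next I call countbox.quotient(x→0), and get ToolError: division by zero.
Using countbox.tell(), → 1024.
Then countbox.quotient(x→17/6), which returns 6144/17.
Then countbox.quotient(x→17/3), → 18432/289.
I use countbox.shrink(x→-41), — result: 30281/289.
I invoke countbox.tell, yielding 30281/289.
Using countbox.fold(x→48), — result: 1453488/289.


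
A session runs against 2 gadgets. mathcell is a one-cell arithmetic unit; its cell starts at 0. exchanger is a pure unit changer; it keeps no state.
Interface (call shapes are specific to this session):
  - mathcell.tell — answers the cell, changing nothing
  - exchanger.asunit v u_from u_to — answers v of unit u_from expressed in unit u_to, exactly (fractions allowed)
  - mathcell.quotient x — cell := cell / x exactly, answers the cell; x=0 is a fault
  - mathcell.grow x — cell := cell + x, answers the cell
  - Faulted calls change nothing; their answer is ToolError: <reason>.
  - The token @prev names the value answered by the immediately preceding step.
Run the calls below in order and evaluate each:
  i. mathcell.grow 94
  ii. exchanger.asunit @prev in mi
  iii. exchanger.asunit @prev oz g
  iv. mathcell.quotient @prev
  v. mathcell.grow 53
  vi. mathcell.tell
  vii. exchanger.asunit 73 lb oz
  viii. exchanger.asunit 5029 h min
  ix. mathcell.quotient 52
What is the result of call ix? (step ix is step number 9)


Answer: 9434549051/214425484

Derivation:
·→ mathcell.grow(x='94')
·← 94
·→ exchanger.asunit(v='@prev', u_from='in', u_to='mi')
·← 47/31680
·→ exchanger.asunit(v='@prev', u_from='oz', u_to='g')
·← 193807649/4608000000
·→ mathcell.quotient(x='@prev')
·← 9216000000/4123567
·→ mathcell.grow(x='53')
·← 9434549051/4123567
·→ mathcell.tell()
·← 9434549051/4123567
·→ exchanger.asunit(v='73', u_from='lb', u_to='oz')
·← 1168
·→ exchanger.asunit(v='5029', u_from='h', u_to='min')
·← 301740
·→ mathcell.quotient(x='52')
·← 9434549051/214425484


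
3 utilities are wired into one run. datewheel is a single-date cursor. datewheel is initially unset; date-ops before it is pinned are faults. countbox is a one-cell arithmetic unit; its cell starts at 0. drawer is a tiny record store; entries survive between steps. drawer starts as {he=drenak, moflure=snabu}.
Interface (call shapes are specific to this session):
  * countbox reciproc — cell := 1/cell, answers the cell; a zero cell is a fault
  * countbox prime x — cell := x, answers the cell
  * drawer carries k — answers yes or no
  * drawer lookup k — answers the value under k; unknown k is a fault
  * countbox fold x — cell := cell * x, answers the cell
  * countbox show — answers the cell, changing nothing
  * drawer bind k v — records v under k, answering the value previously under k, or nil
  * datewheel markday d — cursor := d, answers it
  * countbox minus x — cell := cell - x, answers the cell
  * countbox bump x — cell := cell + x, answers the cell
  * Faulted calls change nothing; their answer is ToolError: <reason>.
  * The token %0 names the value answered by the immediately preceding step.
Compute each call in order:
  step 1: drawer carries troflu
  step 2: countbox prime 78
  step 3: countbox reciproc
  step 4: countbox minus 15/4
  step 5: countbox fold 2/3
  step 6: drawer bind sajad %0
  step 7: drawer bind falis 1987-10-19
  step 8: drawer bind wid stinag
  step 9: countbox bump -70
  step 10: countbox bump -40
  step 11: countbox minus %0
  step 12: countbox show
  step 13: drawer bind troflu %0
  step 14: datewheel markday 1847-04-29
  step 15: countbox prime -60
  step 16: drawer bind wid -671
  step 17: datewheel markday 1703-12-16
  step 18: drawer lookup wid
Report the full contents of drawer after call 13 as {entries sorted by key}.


Answer: {falis=1987-10-19, he=drenak, moflure=snabu, sajad=-583/234, troflu=0, wid=stinag}

Derivation:
CALL drawer carries[k=troflu]
RET  no
CALL countbox prime[x=78]
RET  78
CALL countbox reciproc[]
RET  1/78
CALL countbox minus[x=15/4]
RET  -583/156
CALL countbox fold[x=2/3]
RET  -583/234
CALL drawer bind[k=sajad; v=%0]
RET  nil
CALL drawer bind[k=falis; v=1987-10-19]
RET  nil
CALL drawer bind[k=wid; v=stinag]
RET  nil
CALL countbox bump[x=-70]
RET  -16963/234
CALL countbox bump[x=-40]
RET  -26323/234
CALL countbox minus[x=%0]
RET  0
CALL countbox show[]
RET  0
CALL drawer bind[k=troflu; v=%0]
RET  nil
CALL datewheel markday[d=1847-04-29]
RET  1847-04-29
CALL countbox prime[x=-60]
RET  -60
CALL drawer bind[k=wid; v=-671]
RET  stinag
CALL datewheel markday[d=1703-12-16]
RET  1703-12-16
CALL drawer lookup[k=wid]
RET  -671


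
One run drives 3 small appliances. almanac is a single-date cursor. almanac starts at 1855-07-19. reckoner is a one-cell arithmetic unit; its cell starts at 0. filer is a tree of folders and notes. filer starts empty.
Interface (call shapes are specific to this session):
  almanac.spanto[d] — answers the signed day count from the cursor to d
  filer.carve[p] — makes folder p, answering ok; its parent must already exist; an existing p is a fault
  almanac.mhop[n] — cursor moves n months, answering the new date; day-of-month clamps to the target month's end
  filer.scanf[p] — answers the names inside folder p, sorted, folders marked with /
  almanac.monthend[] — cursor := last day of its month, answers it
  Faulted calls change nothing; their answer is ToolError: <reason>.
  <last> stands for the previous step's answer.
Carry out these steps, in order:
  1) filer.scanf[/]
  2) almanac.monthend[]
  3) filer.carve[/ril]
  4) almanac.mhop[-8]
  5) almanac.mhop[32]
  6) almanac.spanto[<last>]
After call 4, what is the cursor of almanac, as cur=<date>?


·→ filer.scanf(/)
·← []
·→ almanac.monthend()
·← 1855-07-31
·→ filer.carve(/ril)
·← ok
·→ almanac.mhop(-8)
·← 1854-11-30
·→ almanac.mhop(32)
·← 1857-07-30
·→ almanac.spanto(<last>)
·← 0

Answer: cur=1854-11-30


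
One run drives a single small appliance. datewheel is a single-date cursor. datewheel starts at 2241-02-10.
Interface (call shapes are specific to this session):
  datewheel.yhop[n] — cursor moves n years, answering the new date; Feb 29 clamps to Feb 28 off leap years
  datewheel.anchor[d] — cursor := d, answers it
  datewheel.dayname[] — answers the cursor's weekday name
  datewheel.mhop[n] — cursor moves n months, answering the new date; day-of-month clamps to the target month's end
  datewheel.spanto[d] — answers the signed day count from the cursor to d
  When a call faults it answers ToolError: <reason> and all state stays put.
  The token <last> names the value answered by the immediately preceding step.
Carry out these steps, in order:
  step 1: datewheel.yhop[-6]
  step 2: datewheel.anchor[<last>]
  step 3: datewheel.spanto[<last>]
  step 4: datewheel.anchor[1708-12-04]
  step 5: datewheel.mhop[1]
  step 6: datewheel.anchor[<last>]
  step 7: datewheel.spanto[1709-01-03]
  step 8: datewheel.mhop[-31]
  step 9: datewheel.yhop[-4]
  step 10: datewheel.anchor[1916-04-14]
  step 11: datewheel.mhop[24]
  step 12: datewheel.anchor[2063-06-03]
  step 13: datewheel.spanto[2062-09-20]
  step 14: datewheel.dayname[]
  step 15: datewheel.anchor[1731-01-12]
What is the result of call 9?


Answer: 1702-06-04

Derivation:
==> datewheel.yhop(n: -6)
<== 2235-02-10
==> datewheel.anchor(d: <last>)
<== 2235-02-10
==> datewheel.spanto(d: <last>)
<== 0
==> datewheel.anchor(d: 1708-12-04)
<== 1708-12-04
==> datewheel.mhop(n: 1)
<== 1709-01-04
==> datewheel.anchor(d: <last>)
<== 1709-01-04
==> datewheel.spanto(d: 1709-01-03)
<== -1
==> datewheel.mhop(n: -31)
<== 1706-06-04
==> datewheel.yhop(n: -4)
<== 1702-06-04
==> datewheel.anchor(d: 1916-04-14)
<== 1916-04-14
==> datewheel.mhop(n: 24)
<== 1918-04-14
==> datewheel.anchor(d: 2063-06-03)
<== 2063-06-03
==> datewheel.spanto(d: 2062-09-20)
<== -256
==> datewheel.dayname()
<== Sunday
==> datewheel.anchor(d: 1731-01-12)
<== 1731-01-12


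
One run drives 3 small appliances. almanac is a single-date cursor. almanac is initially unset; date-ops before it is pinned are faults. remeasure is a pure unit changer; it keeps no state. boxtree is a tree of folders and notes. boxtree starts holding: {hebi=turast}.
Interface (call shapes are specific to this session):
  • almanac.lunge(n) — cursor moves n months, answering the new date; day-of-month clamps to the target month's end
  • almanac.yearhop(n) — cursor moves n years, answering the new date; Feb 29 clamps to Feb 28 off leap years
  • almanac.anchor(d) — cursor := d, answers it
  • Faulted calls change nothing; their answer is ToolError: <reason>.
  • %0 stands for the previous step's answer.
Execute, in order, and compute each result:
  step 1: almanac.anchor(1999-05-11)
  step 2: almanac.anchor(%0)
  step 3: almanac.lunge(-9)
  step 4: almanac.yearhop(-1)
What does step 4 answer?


Answer: 1997-08-11

Derivation:
CALL almanac.anchor[d: 1999-05-11]
RET  1999-05-11
CALL almanac.anchor[d: %0]
RET  1999-05-11
CALL almanac.lunge[n: -9]
RET  1998-08-11
CALL almanac.yearhop[n: -1]
RET  1997-08-11


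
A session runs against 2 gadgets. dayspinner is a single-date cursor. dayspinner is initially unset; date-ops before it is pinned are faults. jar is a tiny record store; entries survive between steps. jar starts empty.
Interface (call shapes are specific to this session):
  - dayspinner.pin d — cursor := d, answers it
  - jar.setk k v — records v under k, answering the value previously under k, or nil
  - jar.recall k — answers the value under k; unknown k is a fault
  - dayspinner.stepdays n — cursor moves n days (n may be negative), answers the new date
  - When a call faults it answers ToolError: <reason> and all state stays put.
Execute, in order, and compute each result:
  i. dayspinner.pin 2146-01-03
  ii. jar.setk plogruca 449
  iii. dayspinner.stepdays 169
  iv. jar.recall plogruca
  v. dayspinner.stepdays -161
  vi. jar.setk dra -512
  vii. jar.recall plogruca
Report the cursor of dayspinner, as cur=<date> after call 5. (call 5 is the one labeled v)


Answer: cur=2146-01-11

Derivation:
~$ pin d='2146-01-03'
[out] 2146-01-03
~$ setk k='plogruca' v='449'
[out] nil
~$ stepdays n='169'
[out] 2146-06-21
~$ recall k='plogruca'
[out] 449
~$ stepdays n='-161'
[out] 2146-01-11
~$ setk k='dra' v='-512'
[out] nil
~$ recall k='plogruca'
[out] 449


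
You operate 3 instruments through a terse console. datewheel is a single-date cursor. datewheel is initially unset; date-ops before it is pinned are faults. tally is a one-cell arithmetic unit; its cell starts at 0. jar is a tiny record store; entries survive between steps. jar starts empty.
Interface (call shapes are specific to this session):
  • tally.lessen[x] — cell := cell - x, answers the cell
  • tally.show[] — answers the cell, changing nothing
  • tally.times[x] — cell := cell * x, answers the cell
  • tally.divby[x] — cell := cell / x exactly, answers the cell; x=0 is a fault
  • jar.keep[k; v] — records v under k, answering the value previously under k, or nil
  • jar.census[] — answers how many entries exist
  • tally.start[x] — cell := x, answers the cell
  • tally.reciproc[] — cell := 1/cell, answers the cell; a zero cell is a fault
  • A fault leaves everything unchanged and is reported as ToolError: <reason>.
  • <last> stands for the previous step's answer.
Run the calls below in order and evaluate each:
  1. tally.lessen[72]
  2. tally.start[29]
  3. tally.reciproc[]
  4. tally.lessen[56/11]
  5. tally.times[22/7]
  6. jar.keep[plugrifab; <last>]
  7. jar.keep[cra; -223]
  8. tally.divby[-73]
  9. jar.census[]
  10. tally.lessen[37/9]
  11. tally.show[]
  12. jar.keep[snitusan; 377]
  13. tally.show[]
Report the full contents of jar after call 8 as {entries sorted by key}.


Answer: {cra=-223, plugrifab=-3226/203}

Derivation:
Act: tally.lessen[x='72']
Obs: -72
Act: tally.start[x='29']
Obs: 29
Act: tally.reciproc[]
Obs: 1/29
Act: tally.lessen[x='56/11']
Obs: -1613/319
Act: tally.times[x='22/7']
Obs: -3226/203
Act: jar.keep[k='plugrifab'; v='<last>']
Obs: nil
Act: jar.keep[k='cra'; v='-223']
Obs: nil
Act: tally.divby[x='-73']
Obs: 3226/14819
Act: jar.census[]
Obs: 2
Act: tally.lessen[x='37/9']
Obs: -519269/133371
Act: tally.show[]
Obs: -519269/133371
Act: jar.keep[k='snitusan'; v='377']
Obs: nil
Act: tally.show[]
Obs: -519269/133371


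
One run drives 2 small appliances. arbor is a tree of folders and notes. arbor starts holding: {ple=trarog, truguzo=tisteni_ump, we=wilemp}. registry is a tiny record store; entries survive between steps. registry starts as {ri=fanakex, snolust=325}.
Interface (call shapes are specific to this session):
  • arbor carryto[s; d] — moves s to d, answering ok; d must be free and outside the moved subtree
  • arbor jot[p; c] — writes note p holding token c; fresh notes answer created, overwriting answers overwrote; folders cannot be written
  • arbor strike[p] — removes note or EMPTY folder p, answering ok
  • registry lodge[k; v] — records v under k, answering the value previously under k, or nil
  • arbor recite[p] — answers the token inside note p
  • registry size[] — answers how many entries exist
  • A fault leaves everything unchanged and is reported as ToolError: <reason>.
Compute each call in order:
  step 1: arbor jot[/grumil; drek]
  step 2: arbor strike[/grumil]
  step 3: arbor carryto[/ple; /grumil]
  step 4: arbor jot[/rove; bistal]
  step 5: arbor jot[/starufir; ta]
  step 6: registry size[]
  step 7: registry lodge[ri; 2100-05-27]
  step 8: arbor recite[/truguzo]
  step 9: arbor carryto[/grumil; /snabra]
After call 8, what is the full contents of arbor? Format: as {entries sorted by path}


Calling arbor jot on p='/grumil', c='drek', which returns created.
Now I run arbor strike on p='/grumil', and see ok.
I use arbor carryto on s='/ple', d='/grumil', giving ok.
Now I run arbor jot on p='/rove', c='bistal', → created.
I run arbor jot on p='/starufir', c='ta', and observe created.
Next I call registry size, yielding 2.
I use registry lodge on k='ri', v='2100-05-27': fanakex.
Next I call arbor recite on p='/truguzo', and observe tisteni_ump.
I use arbor carryto on s='/grumil', d='/snabra', → ok.

Answer: {grumil=trarog, rove=bistal, starufir=ta, truguzo=tisteni_ump, we=wilemp}


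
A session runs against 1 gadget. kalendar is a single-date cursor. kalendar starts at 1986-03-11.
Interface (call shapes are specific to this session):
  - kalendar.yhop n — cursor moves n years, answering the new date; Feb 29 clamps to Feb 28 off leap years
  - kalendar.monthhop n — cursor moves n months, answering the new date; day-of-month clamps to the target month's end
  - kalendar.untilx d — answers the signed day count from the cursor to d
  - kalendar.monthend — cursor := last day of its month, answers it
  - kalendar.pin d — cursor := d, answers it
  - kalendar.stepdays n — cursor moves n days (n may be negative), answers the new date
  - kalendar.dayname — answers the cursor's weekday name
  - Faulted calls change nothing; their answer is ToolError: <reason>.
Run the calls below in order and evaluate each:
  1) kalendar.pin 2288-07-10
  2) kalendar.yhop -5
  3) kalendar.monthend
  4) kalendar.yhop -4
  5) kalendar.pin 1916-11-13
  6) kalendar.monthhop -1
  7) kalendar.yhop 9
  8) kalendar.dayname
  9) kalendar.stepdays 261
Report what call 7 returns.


Answer: 1925-10-13

Derivation:
>>> pin d: 2288-07-10
:: 2288-07-10
>>> yhop n: -5
:: 2283-07-10
>>> monthend
:: 2283-07-31
>>> yhop n: -4
:: 2279-07-31
>>> pin d: 1916-11-13
:: 1916-11-13
>>> monthhop n: -1
:: 1916-10-13
>>> yhop n: 9
:: 1925-10-13
>>> dayname
:: Tuesday
>>> stepdays n: 261
:: 1926-07-01


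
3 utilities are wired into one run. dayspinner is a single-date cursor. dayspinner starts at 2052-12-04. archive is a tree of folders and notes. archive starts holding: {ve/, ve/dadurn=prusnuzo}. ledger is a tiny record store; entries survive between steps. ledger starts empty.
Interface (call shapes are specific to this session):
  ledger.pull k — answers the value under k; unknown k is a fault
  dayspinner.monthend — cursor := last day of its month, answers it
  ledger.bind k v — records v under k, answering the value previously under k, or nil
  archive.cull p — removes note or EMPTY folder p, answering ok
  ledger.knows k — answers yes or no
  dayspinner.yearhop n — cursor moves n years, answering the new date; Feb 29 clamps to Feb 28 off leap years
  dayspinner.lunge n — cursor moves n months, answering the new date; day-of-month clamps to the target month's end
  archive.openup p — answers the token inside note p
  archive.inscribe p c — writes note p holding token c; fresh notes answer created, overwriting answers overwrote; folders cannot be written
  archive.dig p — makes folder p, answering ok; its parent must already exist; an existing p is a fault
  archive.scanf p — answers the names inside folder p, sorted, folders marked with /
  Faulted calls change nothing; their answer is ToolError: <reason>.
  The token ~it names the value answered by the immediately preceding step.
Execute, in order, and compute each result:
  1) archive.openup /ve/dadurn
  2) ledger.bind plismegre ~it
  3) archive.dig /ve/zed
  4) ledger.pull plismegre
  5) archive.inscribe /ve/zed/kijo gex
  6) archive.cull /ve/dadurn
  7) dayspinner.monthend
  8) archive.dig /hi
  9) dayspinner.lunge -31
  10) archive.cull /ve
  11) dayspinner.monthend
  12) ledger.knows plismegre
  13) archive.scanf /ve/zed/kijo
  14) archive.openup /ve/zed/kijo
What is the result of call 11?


-> archive.openup(p='/ve/dadurn')
<- prusnuzo
-> ledger.bind(k='plismegre', v='~it')
<- nil
-> archive.dig(p='/ve/zed')
<- ok
-> ledger.pull(k='plismegre')
<- prusnuzo
-> archive.inscribe(p='/ve/zed/kijo', c='gex')
<- created
-> archive.cull(p='/ve/dadurn')
<- ok
-> dayspinner.monthend()
<- 2052-12-31
-> archive.dig(p='/hi')
<- ok
-> dayspinner.lunge(n='-31')
<- 2050-05-31
-> archive.cull(p='/ve')
<- ToolError: not empty
-> dayspinner.monthend()
<- 2050-05-31
-> ledger.knows(k='plismegre')
<- yes
-> archive.scanf(p='/ve/zed/kijo')
<- ToolError: not a directory
-> archive.openup(p='/ve/zed/kijo')
<- gex

Answer: 2050-05-31


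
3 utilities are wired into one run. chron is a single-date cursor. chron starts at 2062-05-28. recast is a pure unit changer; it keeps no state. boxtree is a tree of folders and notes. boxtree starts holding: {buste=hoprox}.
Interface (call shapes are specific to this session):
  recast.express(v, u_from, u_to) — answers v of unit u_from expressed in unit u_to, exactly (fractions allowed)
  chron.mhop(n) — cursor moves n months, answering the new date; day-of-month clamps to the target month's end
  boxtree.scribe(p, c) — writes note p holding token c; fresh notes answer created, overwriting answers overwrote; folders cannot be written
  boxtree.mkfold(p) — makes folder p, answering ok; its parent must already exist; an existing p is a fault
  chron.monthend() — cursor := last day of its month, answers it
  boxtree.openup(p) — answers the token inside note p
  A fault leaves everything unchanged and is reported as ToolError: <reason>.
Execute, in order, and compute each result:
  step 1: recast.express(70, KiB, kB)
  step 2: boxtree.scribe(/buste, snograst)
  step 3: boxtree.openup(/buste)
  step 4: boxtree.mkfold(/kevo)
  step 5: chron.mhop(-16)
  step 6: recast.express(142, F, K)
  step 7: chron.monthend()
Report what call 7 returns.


;; 1. express(v→70, u_from→KiB, u_to→kB) -> 1792/25
;; 2. scribe(p→/buste, c→snograst) -> overwrote
;; 3. openup(p→/buste) -> snograst
;; 4. mkfold(p→/kevo) -> ok
;; 5. mhop(n→-16) -> 2061-01-28
;; 6. express(v→142, u_from→F, u_to→K) -> 60167/180
;; 7. monthend() -> 2061-01-31

Answer: 2061-01-31


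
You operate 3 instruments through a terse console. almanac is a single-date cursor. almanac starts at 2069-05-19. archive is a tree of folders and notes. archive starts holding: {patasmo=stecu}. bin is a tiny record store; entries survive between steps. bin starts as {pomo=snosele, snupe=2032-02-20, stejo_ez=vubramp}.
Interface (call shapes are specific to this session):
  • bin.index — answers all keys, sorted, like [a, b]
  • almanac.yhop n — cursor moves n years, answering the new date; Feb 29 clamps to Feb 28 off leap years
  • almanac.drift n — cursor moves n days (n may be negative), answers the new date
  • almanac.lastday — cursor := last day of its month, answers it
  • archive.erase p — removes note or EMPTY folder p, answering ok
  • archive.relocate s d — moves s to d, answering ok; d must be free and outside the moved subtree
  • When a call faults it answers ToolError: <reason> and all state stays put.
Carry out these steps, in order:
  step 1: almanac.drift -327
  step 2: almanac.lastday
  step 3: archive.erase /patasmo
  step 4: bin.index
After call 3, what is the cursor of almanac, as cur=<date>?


Calling almanac.drift with n='-327': 2068-06-26.
I call almanac.lastday(), — result: 2068-06-30.
I try archive.erase with p='/patasmo', and see ok.
Now I run bin.index(), yielding [pomo, snupe, stejo_ez].

Answer: cur=2068-06-30


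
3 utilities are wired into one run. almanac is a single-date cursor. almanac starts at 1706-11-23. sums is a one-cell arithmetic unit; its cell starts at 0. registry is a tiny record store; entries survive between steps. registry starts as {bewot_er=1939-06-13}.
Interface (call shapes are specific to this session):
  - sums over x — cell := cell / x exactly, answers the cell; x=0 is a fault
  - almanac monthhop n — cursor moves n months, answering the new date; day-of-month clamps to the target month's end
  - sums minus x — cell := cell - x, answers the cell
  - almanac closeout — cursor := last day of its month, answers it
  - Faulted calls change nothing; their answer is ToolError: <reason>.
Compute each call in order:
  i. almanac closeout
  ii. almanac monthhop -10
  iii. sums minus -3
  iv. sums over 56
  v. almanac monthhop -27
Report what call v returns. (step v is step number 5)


Answer: 1703-10-30

Derivation:
·→ almanac closeout()
·← 1706-11-30
·→ almanac monthhop(n→-10)
·← 1706-01-30
·→ sums minus(x→-3)
·← 3
·→ sums over(x→56)
·← 3/56
·→ almanac monthhop(n→-27)
·← 1703-10-30


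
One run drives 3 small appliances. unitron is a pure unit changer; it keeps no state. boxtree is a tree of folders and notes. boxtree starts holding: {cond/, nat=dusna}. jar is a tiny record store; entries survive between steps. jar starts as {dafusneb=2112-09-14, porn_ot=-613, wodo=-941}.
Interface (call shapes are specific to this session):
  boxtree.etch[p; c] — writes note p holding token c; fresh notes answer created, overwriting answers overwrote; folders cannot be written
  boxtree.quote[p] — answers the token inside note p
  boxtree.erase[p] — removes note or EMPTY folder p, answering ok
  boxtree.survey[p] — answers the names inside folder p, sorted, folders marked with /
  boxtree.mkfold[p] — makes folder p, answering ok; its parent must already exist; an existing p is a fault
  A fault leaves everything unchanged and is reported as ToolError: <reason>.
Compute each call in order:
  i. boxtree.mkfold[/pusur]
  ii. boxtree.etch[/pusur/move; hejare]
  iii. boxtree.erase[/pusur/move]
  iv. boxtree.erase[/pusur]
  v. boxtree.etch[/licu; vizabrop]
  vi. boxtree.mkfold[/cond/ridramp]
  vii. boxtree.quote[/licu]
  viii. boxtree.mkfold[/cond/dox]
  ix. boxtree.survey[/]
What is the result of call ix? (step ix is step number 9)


Act: mkfold[p: /pusur]
Obs: ok
Act: etch[p: /pusur/move; c: hejare]
Obs: created
Act: erase[p: /pusur/move]
Obs: ok
Act: erase[p: /pusur]
Obs: ok
Act: etch[p: /licu; c: vizabrop]
Obs: created
Act: mkfold[p: /cond/ridramp]
Obs: ok
Act: quote[p: /licu]
Obs: vizabrop
Act: mkfold[p: /cond/dox]
Obs: ok
Act: survey[p: /]
Obs: [cond/, licu, nat]

Answer: [cond/, licu, nat]


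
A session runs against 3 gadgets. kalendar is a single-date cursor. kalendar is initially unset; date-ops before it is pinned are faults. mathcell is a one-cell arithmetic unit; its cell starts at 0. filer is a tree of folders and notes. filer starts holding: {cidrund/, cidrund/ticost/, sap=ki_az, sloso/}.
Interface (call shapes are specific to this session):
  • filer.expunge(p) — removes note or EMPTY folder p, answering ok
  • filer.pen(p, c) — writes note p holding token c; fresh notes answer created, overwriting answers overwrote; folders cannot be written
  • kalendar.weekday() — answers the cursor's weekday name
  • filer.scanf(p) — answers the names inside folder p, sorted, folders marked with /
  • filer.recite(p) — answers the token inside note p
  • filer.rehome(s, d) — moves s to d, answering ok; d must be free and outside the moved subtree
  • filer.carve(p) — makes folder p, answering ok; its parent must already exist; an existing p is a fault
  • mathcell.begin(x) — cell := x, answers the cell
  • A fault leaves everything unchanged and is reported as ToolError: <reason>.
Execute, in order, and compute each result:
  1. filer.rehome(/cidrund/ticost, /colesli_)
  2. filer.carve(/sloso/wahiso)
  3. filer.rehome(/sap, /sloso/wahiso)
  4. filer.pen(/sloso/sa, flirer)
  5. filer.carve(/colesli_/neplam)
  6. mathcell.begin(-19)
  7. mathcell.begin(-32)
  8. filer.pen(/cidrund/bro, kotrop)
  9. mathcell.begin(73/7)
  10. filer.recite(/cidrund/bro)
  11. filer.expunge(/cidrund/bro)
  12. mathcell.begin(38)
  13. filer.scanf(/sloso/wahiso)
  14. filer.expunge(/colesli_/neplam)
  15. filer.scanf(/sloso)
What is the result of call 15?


Answer: [sa, wahiso/]

Derivation:
~$ filer.rehome s='/cidrund/ticost' d='/colesli_'
[out] ok
~$ filer.carve p='/sloso/wahiso'
[out] ok
~$ filer.rehome s='/sap' d='/sloso/wahiso'
[out] ToolError: exists
~$ filer.pen p='/sloso/sa' c='flirer'
[out] created
~$ filer.carve p='/colesli_/neplam'
[out] ok
~$ mathcell.begin x='-19'
[out] -19
~$ mathcell.begin x='-32'
[out] -32
~$ filer.pen p='/cidrund/bro' c='kotrop'
[out] created
~$ mathcell.begin x='73/7'
[out] 73/7
~$ filer.recite p='/cidrund/bro'
[out] kotrop
~$ filer.expunge p='/cidrund/bro'
[out] ok
~$ mathcell.begin x='38'
[out] 38
~$ filer.scanf p='/sloso/wahiso'
[out] []
~$ filer.expunge p='/colesli_/neplam'
[out] ok
~$ filer.scanf p='/sloso'
[out] [sa, wahiso/]


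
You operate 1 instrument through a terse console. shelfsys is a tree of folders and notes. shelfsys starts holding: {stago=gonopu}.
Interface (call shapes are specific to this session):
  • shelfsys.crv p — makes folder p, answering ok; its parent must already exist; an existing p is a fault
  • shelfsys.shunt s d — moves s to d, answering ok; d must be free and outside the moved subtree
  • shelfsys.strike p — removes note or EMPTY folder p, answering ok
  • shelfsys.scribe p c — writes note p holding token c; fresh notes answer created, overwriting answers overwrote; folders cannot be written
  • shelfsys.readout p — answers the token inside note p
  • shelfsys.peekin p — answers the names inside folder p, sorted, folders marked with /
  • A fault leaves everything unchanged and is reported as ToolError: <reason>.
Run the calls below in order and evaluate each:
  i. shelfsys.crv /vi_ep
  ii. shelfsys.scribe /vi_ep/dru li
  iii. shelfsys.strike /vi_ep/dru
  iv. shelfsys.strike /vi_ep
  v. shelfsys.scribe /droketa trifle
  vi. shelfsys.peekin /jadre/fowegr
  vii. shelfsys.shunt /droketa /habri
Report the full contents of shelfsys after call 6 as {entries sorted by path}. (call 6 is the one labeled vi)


Answer: {droketa=trifle, stago=gonopu}

Derivation:
Calling crv passing p=/vi_ep, and observe ok.
I use scribe passing p=/vi_ep/dru, c=li, which returns created.
I run strike passing p=/vi_ep/dru, giving ok.
Now I run strike passing p=/vi_ep, and get ok.
Calling scribe passing p=/droketa, c=trifle, — result: created.
Using peekin passing p=/jadre/fowegr, which returns ToolError: not found.
Now I run shunt passing s=/droketa, d=/habri, and see ok.


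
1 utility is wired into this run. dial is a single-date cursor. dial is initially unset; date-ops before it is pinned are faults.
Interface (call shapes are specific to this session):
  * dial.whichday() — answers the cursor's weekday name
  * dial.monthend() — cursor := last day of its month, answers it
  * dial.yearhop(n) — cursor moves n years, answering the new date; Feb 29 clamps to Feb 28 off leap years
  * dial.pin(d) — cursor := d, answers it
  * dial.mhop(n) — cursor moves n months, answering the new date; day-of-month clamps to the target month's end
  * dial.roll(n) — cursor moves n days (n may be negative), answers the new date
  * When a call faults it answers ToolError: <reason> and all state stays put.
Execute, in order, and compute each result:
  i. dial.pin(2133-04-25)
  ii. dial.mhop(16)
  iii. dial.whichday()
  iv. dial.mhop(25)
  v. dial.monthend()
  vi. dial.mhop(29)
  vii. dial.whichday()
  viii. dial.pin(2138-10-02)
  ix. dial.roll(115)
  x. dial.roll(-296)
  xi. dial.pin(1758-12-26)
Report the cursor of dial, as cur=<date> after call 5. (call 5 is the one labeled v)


Answer: cur=2136-09-30

Derivation:
> pin d=2133-04-25
[out] 2133-04-25
> mhop n=16
[out] 2134-08-25
> whichday
[out] Wednesday
> mhop n=25
[out] 2136-09-25
> monthend
[out] 2136-09-30
> mhop n=29
[out] 2139-02-28
> whichday
[out] Saturday
> pin d=2138-10-02
[out] 2138-10-02
> roll n=115
[out] 2139-01-25
> roll n=-296
[out] 2138-04-04
> pin d=1758-12-26
[out] 1758-12-26


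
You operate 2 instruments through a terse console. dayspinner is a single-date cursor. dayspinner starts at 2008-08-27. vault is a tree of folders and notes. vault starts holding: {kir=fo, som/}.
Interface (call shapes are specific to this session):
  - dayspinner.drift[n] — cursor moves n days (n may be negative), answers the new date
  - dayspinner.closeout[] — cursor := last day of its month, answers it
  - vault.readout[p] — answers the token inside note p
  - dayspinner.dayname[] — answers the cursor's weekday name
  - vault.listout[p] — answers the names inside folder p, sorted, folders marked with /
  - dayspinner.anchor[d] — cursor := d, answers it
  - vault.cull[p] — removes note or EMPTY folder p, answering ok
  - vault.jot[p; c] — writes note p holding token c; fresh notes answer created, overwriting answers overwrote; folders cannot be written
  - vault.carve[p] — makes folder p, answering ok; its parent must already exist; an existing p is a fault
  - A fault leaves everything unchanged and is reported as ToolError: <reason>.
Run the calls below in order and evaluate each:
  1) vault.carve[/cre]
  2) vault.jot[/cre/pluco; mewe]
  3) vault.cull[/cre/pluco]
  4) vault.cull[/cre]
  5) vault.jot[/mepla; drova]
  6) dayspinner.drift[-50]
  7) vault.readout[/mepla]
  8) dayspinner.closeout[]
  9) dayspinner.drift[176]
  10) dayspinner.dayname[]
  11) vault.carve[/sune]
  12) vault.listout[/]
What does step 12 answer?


Answer: [kir, mepla, som/, sune/]

Derivation:
I use vault.carve(p: /cre), — result: ok.
Calling vault.jot(p: /cre/pluco, c: mewe): created.
I invoke vault.cull(p: /cre/pluco), → ok.
Then vault.cull(p: /cre), and get ok.
Calling vault.jot(p: /mepla, c: drova), yielding created.
I use dayspinner.drift(n: -50), → 2008-07-08.
Next I call vault.readout(p: /mepla), and observe drova.
Using dayspinner.closeout(), which returns 2008-07-31.
Invoking dayspinner.drift(n: 176), yielding 2009-01-23.
I invoke dayspinner.dayname, giving Friday.
Calling vault.carve(p: /sune), and see ok.
Then vault.listout(p: /), and observe [kir, mepla, som/, sune/].


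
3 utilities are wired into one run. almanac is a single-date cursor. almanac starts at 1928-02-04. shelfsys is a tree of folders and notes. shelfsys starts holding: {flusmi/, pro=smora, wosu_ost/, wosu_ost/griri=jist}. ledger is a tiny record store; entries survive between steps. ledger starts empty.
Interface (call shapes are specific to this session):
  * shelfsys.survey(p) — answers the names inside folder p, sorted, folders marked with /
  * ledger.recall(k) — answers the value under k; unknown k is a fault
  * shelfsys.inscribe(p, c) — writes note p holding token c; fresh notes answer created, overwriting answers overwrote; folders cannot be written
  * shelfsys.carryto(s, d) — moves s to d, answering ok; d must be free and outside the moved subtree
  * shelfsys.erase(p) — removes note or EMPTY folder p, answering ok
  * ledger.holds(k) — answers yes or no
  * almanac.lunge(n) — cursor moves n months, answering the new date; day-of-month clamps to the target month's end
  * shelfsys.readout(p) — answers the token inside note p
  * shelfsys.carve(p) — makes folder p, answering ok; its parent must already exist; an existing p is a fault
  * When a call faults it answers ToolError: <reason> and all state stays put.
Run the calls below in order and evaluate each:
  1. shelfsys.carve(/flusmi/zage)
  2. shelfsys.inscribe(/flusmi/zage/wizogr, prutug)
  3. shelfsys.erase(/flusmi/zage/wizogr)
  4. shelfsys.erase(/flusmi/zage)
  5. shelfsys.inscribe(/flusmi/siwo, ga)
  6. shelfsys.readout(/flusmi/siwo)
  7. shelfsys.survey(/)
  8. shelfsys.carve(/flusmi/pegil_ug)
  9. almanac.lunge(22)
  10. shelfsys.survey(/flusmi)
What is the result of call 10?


Answer: [pegil_ug/, siwo]

Derivation:
CALL carve[p: /flusmi/zage]
RET  ok
CALL inscribe[p: /flusmi/zage/wizogr; c: prutug]
RET  created
CALL erase[p: /flusmi/zage/wizogr]
RET  ok
CALL erase[p: /flusmi/zage]
RET  ok
CALL inscribe[p: /flusmi/siwo; c: ga]
RET  created
CALL readout[p: /flusmi/siwo]
RET  ga
CALL survey[p: /]
RET  [flusmi/, pro, wosu_ost/]
CALL carve[p: /flusmi/pegil_ug]
RET  ok
CALL lunge[n: 22]
RET  1929-12-04
CALL survey[p: /flusmi]
RET  [pegil_ug/, siwo]


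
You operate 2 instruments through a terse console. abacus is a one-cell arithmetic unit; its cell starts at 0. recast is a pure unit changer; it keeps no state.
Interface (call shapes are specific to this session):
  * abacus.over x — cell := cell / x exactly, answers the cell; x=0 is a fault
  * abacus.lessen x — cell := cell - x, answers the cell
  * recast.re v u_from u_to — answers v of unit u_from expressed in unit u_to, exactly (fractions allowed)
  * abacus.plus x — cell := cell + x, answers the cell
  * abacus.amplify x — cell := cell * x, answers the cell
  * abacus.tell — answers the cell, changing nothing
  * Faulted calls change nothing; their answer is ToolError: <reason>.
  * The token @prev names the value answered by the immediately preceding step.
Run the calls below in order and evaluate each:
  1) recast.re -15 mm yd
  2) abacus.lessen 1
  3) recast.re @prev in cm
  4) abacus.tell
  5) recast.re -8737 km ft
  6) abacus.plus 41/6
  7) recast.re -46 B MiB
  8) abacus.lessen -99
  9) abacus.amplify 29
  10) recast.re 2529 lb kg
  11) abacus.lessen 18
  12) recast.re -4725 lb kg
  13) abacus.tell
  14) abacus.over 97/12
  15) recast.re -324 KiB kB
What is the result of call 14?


Answer: 36266/97

Derivation:
~$ re -15 mm yd
= -25/1524
~$ lessen 1
= -1
~$ re @prev in cm
= -127/50
~$ tell
= -1
~$ re -8737 km ft
= -10921250000/381
~$ plus 41/6
= 35/6
~$ re -46 B MiB
= -23/524288
~$ lessen -99
= 629/6
~$ amplify 29
= 18241/6
~$ re 2529 lb kg
= 114713510373/100000000
~$ lessen 18
= 18133/6
~$ re -4725 lb kg
= -8572895793/4000000
~$ tell
= 18133/6
~$ over 97/12
= 36266/97
~$ re -324 KiB kB
= -41472/125


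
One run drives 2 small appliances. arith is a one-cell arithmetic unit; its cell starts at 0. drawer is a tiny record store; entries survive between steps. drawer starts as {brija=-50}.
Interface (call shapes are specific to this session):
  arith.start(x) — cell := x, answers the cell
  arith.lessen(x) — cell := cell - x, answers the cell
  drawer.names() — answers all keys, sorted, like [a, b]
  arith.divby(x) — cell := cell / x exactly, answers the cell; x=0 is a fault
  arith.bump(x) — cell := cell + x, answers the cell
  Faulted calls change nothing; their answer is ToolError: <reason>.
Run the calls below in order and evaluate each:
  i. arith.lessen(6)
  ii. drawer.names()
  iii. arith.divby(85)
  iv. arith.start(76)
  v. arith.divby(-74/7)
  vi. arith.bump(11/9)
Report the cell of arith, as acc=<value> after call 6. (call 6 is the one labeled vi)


Answer: acc=-1987/333

Derivation:
Step: arith.lessen[x='6']
Result: -6
Step: drawer.names[]
Result: [brija]
Step: arith.divby[x='85']
Result: -6/85
Step: arith.start[x='76']
Result: 76
Step: arith.divby[x='-74/7']
Result: -266/37
Step: arith.bump[x='11/9']
Result: -1987/333


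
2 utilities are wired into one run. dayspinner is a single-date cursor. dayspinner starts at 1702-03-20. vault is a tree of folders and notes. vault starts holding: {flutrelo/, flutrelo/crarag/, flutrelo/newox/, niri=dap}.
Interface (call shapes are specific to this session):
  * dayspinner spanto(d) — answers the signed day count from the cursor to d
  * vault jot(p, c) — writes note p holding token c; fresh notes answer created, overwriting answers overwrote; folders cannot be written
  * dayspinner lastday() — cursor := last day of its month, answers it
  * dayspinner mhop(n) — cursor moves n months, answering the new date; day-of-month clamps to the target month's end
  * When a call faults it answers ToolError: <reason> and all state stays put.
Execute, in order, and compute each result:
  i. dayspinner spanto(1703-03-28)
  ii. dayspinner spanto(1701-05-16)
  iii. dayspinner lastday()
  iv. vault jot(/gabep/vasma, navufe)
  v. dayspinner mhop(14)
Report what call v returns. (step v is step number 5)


> dayspinner spanto 1703-03-28
= 373
> dayspinner spanto 1701-05-16
= -308
> dayspinner lastday
= 1702-03-31
> vault jot /gabep/vasma navufe
= ToolError: no parent
> dayspinner mhop 14
= 1703-05-31

Answer: 1703-05-31


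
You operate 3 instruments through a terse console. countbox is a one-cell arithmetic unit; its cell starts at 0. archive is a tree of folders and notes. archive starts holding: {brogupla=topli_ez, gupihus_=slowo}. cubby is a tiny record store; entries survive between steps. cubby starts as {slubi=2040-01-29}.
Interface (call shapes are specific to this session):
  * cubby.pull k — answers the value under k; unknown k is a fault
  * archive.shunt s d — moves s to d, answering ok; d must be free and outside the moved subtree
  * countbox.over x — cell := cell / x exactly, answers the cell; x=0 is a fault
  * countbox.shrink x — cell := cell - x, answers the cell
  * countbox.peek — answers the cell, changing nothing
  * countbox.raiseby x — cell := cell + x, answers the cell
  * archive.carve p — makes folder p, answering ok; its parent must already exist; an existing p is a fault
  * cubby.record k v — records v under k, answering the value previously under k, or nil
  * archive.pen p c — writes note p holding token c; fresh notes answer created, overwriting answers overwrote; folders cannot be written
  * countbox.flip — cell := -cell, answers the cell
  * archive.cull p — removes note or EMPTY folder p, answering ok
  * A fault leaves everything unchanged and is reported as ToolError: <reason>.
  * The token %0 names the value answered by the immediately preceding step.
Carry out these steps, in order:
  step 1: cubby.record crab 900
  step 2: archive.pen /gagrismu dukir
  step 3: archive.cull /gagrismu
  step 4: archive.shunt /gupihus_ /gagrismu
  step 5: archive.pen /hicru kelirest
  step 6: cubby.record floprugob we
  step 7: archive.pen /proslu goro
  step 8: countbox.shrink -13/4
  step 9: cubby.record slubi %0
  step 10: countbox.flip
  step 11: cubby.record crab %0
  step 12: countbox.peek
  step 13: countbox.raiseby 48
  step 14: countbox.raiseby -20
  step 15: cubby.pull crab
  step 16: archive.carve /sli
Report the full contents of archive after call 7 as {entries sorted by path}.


Answer: {brogupla=topli_ez, gagrismu=slowo, hicru=kelirest, proslu=goro}

Derivation:
> record crab 900
  nil
> pen /gagrismu dukir
  created
> cull /gagrismu
  ok
> shunt /gupihus_ /gagrismu
  ok
> pen /hicru kelirest
  created
> record floprugob we
  nil
> pen /proslu goro
  created
> shrink -13/4
  13/4
> record slubi %0
  2040-01-29
> flip
  -13/4
> record crab %0
  900
> peek
  -13/4
> raiseby 48
  179/4
> raiseby -20
  99/4
> pull crab
  -13/4
> carve /sli
  ok
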